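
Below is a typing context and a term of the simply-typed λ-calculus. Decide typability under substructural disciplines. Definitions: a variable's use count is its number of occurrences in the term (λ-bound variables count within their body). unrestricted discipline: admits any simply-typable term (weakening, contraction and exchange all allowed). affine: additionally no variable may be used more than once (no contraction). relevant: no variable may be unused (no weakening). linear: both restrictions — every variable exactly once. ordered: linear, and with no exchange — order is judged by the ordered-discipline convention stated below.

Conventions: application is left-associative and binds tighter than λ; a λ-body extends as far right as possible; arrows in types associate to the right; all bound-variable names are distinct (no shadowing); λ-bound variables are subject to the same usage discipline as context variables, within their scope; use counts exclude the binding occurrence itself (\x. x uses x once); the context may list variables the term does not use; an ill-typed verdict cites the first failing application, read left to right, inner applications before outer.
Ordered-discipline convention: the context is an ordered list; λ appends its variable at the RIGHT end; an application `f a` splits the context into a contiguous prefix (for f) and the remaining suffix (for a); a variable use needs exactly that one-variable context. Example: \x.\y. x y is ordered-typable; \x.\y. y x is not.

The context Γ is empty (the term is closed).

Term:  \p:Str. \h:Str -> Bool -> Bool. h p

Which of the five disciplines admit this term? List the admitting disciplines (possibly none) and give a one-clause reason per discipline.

admitting disciplines: linear, affine, relevant, unrestricted
counts: p [bound]: 1×; h [bound]: 1×
left-to-right use order: h, p
typing: ✓ — Str -> (Str -> Bool -> Bool) -> Bool -> Bool
ordered ✗ (no ordered split (uses run h, p))
linear ✓ (single use per variable (p, h))
affine ✓ (at most one use each (p, h))
relevant ✓ (none of p, h goes unused)
unrestricted ✓ (type-checks (Str -> (Str -> Bool -> Bool) -> Bool -> Bool) and nothing is barred)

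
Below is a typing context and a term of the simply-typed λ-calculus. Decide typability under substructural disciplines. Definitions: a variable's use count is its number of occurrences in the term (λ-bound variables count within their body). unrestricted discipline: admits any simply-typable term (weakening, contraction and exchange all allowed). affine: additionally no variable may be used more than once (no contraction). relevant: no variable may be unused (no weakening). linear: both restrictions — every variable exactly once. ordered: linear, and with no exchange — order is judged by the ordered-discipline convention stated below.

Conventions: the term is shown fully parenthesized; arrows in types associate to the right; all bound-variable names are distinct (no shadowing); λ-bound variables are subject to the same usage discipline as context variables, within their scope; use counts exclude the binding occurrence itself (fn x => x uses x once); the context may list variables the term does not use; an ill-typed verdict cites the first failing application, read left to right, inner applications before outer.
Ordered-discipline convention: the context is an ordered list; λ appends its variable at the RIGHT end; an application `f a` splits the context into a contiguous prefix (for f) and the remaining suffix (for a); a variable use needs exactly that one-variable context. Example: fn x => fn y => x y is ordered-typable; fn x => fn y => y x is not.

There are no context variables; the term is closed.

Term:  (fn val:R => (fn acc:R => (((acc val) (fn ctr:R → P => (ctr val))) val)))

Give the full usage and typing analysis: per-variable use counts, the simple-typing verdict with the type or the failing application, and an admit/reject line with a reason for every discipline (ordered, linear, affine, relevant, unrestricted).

variable uses: val (λ-bound): 3×; acc (λ-bound): 1×; ctr (λ-bound): 1×
uses in reading order: acc, val, ctr, val, val
typing: ill-typed: non-function type R applied to an argument
ordered: ✗ — not simply typable
linear: ✗ — fails simple typing
affine: ✗ — a type mismatch blocks all five
relevant: ✗ — the type mismatch rejects it
unrestricted: ✗ — not simply typable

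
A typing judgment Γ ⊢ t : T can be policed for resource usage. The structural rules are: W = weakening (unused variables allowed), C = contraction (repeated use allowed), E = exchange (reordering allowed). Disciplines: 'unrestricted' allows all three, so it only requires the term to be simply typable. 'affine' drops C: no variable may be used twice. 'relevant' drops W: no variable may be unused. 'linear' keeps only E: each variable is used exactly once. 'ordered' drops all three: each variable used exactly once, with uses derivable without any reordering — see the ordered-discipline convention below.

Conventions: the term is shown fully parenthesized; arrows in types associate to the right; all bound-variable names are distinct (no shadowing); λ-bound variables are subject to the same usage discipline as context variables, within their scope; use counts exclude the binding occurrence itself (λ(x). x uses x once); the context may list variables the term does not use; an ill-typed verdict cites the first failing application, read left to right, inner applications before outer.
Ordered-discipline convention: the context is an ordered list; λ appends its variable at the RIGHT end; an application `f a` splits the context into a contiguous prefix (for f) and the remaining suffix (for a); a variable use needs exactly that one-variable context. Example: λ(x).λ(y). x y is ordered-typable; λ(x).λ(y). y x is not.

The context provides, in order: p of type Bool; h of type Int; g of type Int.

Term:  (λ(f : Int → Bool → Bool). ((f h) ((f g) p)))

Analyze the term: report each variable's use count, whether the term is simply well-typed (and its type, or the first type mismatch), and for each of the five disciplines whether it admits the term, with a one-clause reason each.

variable uses: p: 1×; h: 1×; g: 1×; f [bound]: 2×
use order (left to right): f, h, f, g, p
typing: ✓ — (Int → Bool → Bool) → Bool
ordered ✗ (needs contraction — f ×2)
linear ✗ (needs contraction — f ×2)
affine ✗ (needs contraction — f ×2)
relevant ✓ (p, h, g, f: all used, weakening unneeded)
unrestricted ✓ (simply typable at (Int → Bool → Bool) → Bool; W, C, E all held)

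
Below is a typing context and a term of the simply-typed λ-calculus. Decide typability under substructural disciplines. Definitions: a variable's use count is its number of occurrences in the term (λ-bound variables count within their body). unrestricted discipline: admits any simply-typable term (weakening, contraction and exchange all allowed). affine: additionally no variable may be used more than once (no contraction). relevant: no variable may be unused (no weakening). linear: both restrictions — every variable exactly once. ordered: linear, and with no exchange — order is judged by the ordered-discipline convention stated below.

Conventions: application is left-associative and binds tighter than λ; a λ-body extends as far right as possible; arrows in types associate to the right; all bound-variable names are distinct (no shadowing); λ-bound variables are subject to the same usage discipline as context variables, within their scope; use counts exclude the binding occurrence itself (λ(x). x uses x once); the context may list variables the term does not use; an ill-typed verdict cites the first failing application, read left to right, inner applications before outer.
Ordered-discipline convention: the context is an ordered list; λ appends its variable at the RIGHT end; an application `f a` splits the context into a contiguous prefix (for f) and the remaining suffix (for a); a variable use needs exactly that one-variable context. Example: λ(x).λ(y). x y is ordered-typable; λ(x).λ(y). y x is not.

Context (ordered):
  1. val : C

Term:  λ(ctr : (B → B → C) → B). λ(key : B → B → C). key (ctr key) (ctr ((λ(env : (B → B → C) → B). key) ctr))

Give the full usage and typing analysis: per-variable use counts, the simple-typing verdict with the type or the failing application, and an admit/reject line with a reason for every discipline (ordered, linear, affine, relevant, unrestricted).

usage: val ×0; ctr (bound) ×3; key (bound) ×3; env (bound) ×0
use order (left to right): key, ctr, key, ctr, key, ctr
typing: well-typed — term : ((B → B → C) → B) → (B → B → C) → C
ordered: ✗, repeated use of ctr ×3, key ×3; needs weakening: val, env unused
linear: ✗, repeated use of ctr ×3, key ×3; needs weakening: val, env unused
affine: ✗, repeated use of ctr ×3, key ×3
relevant: ✗, needs weakening: val, env unused
unrestricted: ✓, well-typed at ((B → B → C) → B) → (B → B → C) → C; no restrictions here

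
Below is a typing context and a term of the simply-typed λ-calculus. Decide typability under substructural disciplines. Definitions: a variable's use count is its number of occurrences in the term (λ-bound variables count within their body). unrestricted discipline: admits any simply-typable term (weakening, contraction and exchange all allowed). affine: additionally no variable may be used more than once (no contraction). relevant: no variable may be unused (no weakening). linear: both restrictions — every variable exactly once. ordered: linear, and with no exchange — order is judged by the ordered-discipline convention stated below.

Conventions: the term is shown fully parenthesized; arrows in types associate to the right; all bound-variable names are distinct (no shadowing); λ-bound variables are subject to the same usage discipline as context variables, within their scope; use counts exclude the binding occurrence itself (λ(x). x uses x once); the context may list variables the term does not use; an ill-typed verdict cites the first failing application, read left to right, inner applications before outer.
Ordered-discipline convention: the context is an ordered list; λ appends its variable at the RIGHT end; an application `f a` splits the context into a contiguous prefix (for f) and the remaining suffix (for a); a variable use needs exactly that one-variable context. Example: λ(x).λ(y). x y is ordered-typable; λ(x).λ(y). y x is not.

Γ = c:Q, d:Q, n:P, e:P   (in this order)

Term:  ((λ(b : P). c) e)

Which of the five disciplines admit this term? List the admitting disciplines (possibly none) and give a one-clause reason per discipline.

accepted by: affine, unrestricted
counts: c ×1, d ×0, n ×0, e ×1, b [bound] ×0
uses in reading order: c, e
typing: ✓ — Q
ordered: ✗, d, n, b never used (weakening)
linear: ✗, d, n, b never used (weakening)
affine: ✓, at most one use each (c, d, n, e, b)
relevant: ✗, d, n, b never used (weakening)
unrestricted: ✓, typability at Q is all that's needed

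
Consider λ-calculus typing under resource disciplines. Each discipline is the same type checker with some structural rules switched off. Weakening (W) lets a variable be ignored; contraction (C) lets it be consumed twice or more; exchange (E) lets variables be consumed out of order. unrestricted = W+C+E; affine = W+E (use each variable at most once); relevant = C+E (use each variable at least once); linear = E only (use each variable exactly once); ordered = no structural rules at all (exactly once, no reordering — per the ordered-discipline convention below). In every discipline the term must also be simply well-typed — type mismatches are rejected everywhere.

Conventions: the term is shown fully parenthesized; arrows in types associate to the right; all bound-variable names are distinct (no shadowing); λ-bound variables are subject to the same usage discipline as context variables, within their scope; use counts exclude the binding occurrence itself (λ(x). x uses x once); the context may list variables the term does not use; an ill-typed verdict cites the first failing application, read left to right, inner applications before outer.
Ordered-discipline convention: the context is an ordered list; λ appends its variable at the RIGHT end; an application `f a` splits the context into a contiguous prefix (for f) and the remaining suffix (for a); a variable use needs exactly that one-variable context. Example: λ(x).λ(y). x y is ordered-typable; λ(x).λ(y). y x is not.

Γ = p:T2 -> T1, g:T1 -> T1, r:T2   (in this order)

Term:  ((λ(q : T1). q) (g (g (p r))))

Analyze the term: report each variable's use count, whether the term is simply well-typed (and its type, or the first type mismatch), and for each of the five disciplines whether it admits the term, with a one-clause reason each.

counts: p=1; g=2; r=1; q (λ-bound)=1
uses in reading order: q, g, g, p, r
typing: ✓ — T1
ordered: ✗ — repeated use of g ×2
linear: ✗ — repeated use of g ×2
affine: ✗ — repeated use of g ×2
relevant: ✓ — at least one use each (p, g, r, q)
unrestricted: ✓ — type-checks (T1) and nothing is barred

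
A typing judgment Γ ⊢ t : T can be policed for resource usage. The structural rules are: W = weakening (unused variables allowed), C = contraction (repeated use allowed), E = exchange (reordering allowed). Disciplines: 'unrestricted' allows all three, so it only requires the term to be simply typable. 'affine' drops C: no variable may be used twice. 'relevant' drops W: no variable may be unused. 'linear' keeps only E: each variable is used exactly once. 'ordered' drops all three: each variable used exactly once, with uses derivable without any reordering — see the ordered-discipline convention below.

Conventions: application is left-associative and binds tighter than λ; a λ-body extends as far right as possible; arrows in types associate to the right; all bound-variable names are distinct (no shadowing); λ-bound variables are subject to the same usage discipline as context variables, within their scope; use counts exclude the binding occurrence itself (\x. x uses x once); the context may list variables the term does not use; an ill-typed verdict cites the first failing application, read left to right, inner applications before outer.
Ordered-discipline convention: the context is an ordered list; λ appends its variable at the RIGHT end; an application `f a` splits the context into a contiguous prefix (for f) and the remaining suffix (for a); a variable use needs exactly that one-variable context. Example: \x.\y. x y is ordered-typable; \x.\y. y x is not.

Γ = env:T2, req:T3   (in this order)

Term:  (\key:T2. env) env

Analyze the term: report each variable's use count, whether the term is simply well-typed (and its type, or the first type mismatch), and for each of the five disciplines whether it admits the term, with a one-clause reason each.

use counts: env: 2×, req: 0×, key (bound): 0×
order of uses: env, env
typing: well-typed at T2
ordered: ✗, uses contraction: env ×2; req, key left unused
linear: ✗, uses contraction: env ×2; req, key left unused
affine: ✗, uses contraction: env ×2
relevant: ✗, req, key left unused
unrestricted: ✓, simply typable at T2; W, C, E all held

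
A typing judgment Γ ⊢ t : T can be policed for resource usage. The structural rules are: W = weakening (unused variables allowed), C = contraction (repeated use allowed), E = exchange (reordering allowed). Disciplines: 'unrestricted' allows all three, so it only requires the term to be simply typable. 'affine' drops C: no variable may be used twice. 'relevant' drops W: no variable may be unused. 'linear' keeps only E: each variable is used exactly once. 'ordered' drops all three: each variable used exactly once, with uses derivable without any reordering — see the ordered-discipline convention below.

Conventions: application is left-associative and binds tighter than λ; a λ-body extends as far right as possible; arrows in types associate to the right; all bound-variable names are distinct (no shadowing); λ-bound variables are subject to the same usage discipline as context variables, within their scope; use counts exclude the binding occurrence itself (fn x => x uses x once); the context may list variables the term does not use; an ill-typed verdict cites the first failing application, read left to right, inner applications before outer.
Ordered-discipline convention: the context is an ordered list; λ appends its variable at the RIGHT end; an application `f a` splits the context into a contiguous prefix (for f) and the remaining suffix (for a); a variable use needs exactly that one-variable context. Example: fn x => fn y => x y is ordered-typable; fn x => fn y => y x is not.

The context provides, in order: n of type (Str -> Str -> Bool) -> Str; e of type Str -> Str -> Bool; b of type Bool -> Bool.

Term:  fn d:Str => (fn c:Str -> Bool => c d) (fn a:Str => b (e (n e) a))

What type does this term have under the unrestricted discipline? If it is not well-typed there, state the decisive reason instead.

term : Str -> Bool
variable uses: n: 1; e: 2; b: 1; d (bound): 1; c (bound): 1; a (bound): 1
left-to-right use order: c, d, b, e, n, e, a
typing: ✓ — Str -> Bool
summary: ordered ✗ · linear ✗ · affine ✗ · relevant ✓ · unrestricted ✓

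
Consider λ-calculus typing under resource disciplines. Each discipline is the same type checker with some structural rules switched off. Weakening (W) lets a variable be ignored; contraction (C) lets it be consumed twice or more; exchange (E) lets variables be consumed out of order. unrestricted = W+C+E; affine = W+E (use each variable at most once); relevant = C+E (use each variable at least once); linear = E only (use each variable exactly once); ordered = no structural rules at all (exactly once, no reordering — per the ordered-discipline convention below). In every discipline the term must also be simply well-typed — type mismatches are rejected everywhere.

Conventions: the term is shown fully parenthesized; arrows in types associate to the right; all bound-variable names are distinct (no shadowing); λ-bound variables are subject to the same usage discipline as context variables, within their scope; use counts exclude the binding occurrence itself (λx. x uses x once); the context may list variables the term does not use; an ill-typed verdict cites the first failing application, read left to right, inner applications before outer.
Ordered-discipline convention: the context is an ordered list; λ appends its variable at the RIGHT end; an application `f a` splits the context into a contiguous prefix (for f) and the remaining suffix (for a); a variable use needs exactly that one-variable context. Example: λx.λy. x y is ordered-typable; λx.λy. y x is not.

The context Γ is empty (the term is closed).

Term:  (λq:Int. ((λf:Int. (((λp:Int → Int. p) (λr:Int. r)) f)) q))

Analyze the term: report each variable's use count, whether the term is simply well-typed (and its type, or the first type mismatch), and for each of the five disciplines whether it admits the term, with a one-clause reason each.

use counts: q (bound) ×1, f (bound) ×1, p (bound) ×1, r (bound) ×1
left-to-right use order: p, r, f, q
typing: ✓ — Int → Int
ordered: ✓ — q, f, p, r: once each, no exchange needed
linear: ✓ — each of q, f, p, r used exactly once
affine: ✓ — q, f, p, r: no repeats, contraction unneeded
relevant: ✓ — q, f, p, r: all used, weakening unneeded
unrestricted: ✓ — typability at Int → Int is all that's needed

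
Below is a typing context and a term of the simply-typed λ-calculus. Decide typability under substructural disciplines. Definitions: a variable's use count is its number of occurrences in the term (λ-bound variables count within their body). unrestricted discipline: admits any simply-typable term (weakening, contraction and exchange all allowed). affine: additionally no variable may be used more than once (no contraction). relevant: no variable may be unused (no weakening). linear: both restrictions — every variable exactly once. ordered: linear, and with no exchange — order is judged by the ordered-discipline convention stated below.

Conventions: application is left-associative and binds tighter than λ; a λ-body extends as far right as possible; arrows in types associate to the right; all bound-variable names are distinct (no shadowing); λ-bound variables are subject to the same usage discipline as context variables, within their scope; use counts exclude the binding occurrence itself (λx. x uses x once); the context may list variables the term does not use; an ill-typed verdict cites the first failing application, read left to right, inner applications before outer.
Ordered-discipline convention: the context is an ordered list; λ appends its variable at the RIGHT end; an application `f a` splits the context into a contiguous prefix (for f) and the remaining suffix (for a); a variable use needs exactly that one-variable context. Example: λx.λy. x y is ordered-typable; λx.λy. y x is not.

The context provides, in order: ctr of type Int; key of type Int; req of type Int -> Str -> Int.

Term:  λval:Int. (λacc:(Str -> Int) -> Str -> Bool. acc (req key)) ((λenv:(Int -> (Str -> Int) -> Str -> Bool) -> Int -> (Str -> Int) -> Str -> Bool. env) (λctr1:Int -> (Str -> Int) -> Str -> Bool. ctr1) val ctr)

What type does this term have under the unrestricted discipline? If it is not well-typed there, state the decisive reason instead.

not well-typed under unrestricted — the type mismatch rejects it
counts: ctr: 1×, key: 1×, req: 1×, val (λ-bound): 1×, acc (λ-bound): 1×, env (λ-bound): 1×, ctr1 (λ-bound): 1×
order of uses: acc, req, key, env, ctr1, val, ctr
typing: ill-typed: argument of type Int where Int -> (Str -> Int) -> Str -> Bool is required
all disciplines: ordered ✗ | linear ✗ | affine ✗ | relevant ✗ | unrestricted ✗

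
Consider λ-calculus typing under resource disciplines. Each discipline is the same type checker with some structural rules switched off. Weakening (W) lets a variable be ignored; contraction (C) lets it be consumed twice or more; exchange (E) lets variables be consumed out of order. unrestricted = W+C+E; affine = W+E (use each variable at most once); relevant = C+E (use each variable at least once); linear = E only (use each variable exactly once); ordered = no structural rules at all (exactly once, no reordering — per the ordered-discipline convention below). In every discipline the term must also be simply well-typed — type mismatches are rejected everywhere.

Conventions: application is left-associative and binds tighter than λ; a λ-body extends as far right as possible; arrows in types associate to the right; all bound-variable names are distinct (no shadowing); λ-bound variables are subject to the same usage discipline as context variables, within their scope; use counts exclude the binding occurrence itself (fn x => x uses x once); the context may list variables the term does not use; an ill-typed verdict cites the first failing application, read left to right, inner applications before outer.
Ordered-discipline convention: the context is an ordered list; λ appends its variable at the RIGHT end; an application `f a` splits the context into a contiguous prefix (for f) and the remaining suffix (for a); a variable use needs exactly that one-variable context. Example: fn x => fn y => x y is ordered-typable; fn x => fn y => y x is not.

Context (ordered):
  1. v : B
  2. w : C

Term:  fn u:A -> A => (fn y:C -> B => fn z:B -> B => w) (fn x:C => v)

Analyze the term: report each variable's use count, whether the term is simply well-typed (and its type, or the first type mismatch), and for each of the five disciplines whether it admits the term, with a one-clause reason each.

usage: v ×1, w ×1, u [bound] ×0, y [bound] ×0, z [bound] ×0, x [bound] ×0
uses in reading order: w, v
typing: well-typed — term : (A -> A) -> (B -> B) -> C
ordered ✗ (u, y, z, x never used (weakening))
linear ✗ (u, y, z, x never used (weakening))
affine ✓ (none of v, w, u, y, z, x used more than once)
relevant ✗ (u, y, z, x never used (weakening))
unrestricted ✓ (typability at (A -> A) -> (B -> B) -> C is all that's needed)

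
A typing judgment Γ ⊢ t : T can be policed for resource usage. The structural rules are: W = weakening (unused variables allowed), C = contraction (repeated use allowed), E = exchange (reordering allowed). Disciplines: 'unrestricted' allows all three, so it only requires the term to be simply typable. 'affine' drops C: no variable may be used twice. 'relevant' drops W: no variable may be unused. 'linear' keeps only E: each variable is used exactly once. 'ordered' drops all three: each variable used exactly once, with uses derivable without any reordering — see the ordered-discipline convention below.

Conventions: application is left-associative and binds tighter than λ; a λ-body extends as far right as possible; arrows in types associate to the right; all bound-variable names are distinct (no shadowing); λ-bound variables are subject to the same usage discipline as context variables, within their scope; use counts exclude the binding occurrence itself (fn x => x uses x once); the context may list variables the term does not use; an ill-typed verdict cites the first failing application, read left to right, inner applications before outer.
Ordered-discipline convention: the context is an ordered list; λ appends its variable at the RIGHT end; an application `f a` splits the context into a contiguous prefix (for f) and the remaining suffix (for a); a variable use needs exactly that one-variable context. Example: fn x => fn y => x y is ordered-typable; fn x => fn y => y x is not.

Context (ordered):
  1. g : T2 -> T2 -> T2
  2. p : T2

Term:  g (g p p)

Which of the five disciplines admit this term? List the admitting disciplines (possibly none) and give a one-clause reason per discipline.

admitting disciplines: relevant, unrestricted
variable uses: g=2; p=2
left-to-right use order: g, g, p, p
typing: ✓ — T2 -> T2
ordered ✗ (repeated use of g ×2, p ×2)
linear ✗ (repeated use of g ×2, p ×2)
affine ✗ (repeated use of g ×2, p ×2)
relevant ✓ (none of g, p goes unused)
unrestricted ✓ (well-typed at T2 -> T2; no restrictions here)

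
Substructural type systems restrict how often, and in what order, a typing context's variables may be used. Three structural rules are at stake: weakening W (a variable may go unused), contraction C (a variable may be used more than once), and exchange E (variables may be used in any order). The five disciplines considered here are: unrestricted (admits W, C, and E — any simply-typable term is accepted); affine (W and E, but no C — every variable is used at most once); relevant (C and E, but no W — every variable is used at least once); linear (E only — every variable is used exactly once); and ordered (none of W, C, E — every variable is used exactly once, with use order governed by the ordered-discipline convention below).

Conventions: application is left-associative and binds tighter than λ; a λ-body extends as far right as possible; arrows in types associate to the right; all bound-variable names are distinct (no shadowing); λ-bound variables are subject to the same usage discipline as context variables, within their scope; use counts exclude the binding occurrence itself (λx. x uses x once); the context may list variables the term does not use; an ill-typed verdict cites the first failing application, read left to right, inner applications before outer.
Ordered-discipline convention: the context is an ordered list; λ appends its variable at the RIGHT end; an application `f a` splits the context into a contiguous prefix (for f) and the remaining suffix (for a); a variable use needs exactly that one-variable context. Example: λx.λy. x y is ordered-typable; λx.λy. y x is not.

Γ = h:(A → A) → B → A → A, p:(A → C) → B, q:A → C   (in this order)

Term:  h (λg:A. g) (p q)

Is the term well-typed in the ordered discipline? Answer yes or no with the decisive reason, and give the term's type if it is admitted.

yes — h, p, q, g once each; derivable with no W/C/E; term : A → A
use counts: h ×1; p ×1; q ×1; g (λ-bound) ×1
left-to-right use order: h, g, p, q
typing: the term checks, with type A → A
per-discipline verdicts: ordered ✓, linear ✓, affine ✓, relevant ✓, unrestricted ✓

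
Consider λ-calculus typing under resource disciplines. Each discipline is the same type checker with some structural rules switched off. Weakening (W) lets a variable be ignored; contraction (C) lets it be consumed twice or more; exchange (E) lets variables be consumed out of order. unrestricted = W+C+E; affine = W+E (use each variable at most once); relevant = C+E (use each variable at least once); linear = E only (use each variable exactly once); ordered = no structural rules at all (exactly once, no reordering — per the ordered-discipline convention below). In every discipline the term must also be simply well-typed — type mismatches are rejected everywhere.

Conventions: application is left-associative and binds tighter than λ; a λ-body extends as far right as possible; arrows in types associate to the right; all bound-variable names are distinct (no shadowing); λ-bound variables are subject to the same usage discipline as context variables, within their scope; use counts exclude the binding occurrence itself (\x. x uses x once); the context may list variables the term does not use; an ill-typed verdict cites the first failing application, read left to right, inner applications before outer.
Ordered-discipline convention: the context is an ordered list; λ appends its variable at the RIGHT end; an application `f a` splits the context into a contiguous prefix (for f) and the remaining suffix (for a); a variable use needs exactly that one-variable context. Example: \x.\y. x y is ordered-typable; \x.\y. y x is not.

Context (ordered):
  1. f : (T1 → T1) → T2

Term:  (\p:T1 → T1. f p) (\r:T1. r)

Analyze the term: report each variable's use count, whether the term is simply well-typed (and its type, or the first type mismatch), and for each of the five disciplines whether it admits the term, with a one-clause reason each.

variable uses: f=1; p (bound)=1; r (bound)=1
order of uses: f, p, r
typing: ✓ — T2
ordered ✓ (f, p, r: once each, no exchange needed)
linear ✓ (exactly-once usage across f, p, r)
affine ✓ (at most one use each (f, p, r))
relevant ✓ (every one of f, p, r appears)
unrestricted ✓ (typability at T2 is all that's needed)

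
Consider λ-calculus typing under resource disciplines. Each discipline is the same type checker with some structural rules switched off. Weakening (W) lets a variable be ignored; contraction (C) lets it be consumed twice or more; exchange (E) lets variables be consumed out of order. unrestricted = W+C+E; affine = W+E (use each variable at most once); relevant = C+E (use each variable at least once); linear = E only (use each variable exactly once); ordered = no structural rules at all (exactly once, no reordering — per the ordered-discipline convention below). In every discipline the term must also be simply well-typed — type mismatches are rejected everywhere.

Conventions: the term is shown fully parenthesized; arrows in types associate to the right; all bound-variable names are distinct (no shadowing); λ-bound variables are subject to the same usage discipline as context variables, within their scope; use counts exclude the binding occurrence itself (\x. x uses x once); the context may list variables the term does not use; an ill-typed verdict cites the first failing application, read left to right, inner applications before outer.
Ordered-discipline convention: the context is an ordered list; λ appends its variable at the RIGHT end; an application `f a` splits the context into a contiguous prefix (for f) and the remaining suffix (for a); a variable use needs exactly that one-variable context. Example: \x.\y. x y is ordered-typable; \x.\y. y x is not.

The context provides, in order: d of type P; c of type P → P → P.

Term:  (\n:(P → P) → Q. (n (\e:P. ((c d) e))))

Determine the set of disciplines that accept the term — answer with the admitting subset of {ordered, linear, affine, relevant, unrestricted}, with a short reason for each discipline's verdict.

admitted in: linear, affine, relevant, unrestricted
variable uses: d ×1; c ×1; n [bound] ×1; e [bound] ×1
uses in reading order: n, c, d, e
typing: ✓ — ((P → P) → Q) → Q
ordered: ✗ — no contiguous prefix/suffix split fits n, c, d, e
linear: ✓ — each of d, c, n, e used exactly once
affine: ✓ — no duplicate uses among d, c, n, e
relevant: ✓ — at least one use each (d, c, n, e)
unrestricted: ✓ — typability at ((P → P) → Q) → Q is all that's needed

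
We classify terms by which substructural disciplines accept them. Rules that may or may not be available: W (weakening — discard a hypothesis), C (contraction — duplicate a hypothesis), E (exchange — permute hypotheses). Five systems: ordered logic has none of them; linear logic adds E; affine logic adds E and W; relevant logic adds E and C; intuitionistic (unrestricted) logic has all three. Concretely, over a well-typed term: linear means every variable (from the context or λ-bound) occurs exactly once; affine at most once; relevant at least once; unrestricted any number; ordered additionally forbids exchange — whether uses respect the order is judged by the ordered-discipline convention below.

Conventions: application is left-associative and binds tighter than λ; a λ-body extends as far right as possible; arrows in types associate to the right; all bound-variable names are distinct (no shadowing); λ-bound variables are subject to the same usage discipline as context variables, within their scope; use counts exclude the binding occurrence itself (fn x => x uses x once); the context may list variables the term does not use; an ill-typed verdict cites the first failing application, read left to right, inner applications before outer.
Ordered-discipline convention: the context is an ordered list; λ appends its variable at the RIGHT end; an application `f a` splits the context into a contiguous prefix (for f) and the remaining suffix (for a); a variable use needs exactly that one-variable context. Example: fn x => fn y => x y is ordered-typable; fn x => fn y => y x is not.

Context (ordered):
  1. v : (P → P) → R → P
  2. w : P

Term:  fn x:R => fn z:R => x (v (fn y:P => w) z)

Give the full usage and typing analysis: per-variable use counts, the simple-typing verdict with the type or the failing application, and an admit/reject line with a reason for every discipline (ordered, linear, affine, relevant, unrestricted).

use counts: v=1; w=1; x (λ-bound)=1; z (λ-bound)=1; y (λ-bound)=0
order of uses: x, v, w, z
typing: ill-typed: non-function type R applied to an argument
ordered ✗ (a type mismatch blocks all five)
linear ✗ (the type mismatch rejects it)
affine ✗ (not simply typable)
relevant ✗ (fails simple typing)
unrestricted ✗ (a type mismatch blocks all five)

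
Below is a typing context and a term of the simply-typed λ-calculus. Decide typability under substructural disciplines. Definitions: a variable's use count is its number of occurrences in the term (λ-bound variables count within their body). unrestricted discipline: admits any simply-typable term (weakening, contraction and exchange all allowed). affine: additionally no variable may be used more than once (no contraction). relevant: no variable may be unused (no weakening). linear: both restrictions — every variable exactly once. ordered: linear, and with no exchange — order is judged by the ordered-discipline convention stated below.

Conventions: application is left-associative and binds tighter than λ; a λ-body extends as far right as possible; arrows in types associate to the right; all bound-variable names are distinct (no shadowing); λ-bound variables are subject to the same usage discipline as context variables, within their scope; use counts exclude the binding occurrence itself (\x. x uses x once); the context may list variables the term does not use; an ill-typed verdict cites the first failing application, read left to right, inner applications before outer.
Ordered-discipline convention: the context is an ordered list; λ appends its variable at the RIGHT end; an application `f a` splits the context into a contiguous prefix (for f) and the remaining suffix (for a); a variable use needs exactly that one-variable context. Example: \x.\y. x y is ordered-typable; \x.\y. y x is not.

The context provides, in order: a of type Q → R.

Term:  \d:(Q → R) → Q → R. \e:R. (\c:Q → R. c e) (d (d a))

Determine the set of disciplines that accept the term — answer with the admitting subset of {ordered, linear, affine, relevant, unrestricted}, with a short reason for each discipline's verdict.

admitted in: none
counts: a=1; d [bound]=2; e [bound]=1; c [bound]=1
left-to-right use order: c, e, d, d, a
typing: ill-typed: an application expects Q but receives R
ordered: ✗ — the type mismatch rejects it
linear: ✗ — not simply typable
affine: ✗ — fails simple typing
relevant: ✗ — a type mismatch blocks all five
unrestricted: ✗ — the type mismatch rejects it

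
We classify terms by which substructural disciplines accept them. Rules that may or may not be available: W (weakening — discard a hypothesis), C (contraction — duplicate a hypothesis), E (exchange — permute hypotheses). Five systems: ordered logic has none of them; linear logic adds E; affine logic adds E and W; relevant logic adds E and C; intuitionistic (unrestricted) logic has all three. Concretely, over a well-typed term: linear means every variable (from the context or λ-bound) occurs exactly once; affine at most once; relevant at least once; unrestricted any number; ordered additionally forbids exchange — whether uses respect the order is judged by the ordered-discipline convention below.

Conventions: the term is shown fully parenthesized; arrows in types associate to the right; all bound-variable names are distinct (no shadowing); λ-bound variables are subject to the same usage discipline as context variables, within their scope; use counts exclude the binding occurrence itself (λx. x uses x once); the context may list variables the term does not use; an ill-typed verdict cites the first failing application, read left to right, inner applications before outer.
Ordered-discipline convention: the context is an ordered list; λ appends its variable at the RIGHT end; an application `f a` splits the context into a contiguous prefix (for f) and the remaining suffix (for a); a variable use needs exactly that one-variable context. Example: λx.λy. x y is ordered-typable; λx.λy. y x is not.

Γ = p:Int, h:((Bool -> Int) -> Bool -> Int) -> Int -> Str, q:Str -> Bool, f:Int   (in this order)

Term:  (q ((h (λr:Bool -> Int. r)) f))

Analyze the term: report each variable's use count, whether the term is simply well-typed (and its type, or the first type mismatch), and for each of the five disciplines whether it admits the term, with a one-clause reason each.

use counts: p=0, h=1, q=1, f=1, r [bound]=1
use order (left to right): q, h, r, f
typing: the term checks, with type Bool
ordered: ✗, p left unused
linear: ✗, p left unused
affine: ✓, p, h, q, f, r: no repeats, contraction unneeded
relevant: ✗, p left unused
unrestricted: ✓, typability at Bool is all that's needed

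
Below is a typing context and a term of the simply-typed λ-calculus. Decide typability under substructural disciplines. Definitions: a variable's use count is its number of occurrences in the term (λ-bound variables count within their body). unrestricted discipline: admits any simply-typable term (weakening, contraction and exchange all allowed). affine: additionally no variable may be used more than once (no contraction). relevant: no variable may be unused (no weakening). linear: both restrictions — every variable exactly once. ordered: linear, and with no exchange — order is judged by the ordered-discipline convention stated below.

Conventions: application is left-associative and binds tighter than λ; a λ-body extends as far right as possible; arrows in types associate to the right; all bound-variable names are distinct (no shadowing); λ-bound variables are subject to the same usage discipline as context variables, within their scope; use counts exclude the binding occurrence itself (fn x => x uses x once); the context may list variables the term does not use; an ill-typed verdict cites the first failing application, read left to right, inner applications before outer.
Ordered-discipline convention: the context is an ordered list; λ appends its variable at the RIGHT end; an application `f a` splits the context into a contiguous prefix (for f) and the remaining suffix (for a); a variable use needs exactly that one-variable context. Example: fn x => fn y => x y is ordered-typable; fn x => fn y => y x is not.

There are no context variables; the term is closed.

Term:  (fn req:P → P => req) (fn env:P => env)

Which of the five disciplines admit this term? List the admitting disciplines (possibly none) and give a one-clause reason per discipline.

admitted in: ordered, linear, affine, relevant, unrestricted
counts: req (λ-bound): 1; env (λ-bound): 1
uses in reading order: req, env
typing: the term checks, with type P → P
ordered: ✓ — one use each (req, env); ordered split holds
linear: ✓ — each of req, env used exactly once
affine: ✓ — at most one use each (req, env)
relevant: ✓ — req, env: all used, weakening unneeded
unrestricted: ✓ — simply typable at P → P; W, C, E all held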